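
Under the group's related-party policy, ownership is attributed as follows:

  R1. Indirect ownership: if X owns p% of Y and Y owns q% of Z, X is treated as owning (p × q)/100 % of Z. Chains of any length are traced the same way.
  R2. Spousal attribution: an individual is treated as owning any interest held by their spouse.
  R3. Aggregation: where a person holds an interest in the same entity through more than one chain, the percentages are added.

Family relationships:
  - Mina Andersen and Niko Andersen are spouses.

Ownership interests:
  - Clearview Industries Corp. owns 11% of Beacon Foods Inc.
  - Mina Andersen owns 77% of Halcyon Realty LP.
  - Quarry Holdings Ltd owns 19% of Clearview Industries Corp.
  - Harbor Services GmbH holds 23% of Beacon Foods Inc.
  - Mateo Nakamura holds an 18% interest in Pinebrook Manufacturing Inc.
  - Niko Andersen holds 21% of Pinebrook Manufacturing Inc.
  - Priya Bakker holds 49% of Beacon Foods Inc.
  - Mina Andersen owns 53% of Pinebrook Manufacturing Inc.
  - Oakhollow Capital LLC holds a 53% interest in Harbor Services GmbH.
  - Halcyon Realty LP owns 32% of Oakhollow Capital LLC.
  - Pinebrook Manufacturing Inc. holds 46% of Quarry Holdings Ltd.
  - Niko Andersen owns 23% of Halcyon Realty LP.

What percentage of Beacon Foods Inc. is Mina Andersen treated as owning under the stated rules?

4.612236%

By spousal attribution (R2), Mina Andersen is treated as also owning Niko Andersen's interest in Halcyon Realty LP, giving 77% + 23% = 100%.
By spousal attribution (R2), Mina Andersen is treated as also owning Niko Andersen's interest in Pinebrook Manufacturing Inc, giving 53% + 21% = 74%.
Chain via Halcyon Realty LP → Oakhollow Capital LLC → Harbor Services GmbH (R1): 100% × 32% × 53% × 23% = 3.9008% of Beacon Foods Inc.
Chain via Pinebrook Manufacturing Inc. → Quarry Holdings Ltd → Clearview Industries Corp. (R1): 74% × 46% × 19% × 11% = 0.711436% of Beacon Foods Inc.
Aggregating (R3): 3.9008% + 0.711436% = 4.612236%.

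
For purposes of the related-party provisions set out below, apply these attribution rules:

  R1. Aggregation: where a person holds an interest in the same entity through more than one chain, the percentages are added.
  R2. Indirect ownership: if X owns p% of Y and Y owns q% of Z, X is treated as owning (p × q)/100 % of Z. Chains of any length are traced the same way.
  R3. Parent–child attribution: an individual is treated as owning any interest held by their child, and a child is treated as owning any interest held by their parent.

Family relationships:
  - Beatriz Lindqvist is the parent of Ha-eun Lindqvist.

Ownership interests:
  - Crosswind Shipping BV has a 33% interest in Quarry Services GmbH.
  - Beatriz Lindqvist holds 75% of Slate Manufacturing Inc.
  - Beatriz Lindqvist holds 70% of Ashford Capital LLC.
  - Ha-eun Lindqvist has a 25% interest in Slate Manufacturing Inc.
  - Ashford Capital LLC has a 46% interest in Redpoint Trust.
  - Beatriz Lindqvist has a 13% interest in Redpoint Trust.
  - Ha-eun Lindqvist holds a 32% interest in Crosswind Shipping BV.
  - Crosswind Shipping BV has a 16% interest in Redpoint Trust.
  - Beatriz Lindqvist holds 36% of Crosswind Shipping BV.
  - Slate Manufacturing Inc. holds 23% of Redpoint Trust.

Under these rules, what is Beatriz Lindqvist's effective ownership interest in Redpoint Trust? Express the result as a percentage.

By parent–child attribution (R3), Beatriz Lindqvist is treated as also owning Ha-eun Lindqvist's interest in Slate Manufacturing Inc, giving 75% + 25% = 100%.
By parent–child attribution (R3), Beatriz Lindqvist is treated as also owning Ha-eun Lindqvist's interest in Crosswind Shipping BV, giving 36% + 32% = 68%.
Chain via Ashford Capital LLC (R2): 70% × 46% = 32.2% of Redpoint Trust.
Chain via Slate Manufacturing Inc. (R2): 100% × 23% = 23% of Redpoint Trust.
Chain via Crosswind Shipping BV (R2): 68% × 16% = 10.88% of Redpoint Trust.
Direct interest in Redpoint Trust: 13%.
Aggregating (R1): 32.2% + 23% + 10.88% + 13% = 79.08%.

79.08%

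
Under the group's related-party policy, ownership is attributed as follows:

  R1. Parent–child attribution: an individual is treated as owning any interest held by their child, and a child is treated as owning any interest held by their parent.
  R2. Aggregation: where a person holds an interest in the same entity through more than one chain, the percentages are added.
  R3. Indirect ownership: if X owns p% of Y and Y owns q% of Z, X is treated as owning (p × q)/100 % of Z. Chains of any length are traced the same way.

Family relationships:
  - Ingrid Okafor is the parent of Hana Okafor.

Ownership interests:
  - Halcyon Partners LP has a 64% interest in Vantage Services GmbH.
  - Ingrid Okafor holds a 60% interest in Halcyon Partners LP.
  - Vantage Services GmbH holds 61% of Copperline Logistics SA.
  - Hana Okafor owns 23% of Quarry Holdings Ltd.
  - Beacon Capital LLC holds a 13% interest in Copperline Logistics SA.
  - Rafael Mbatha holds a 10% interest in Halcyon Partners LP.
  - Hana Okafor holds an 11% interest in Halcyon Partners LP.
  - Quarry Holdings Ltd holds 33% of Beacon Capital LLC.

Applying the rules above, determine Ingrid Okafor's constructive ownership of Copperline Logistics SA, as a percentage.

By parent–child attribution (R1), Ingrid Okafor is treated as also owning Hana Okafor's interest in Halcyon Partners LP, giving 60% + 11% = 71%.
By parent–child attribution (R1), Ingrid Okafor is treated as owning Hana Okafor's 23% interest in Quarry Holdings Ltd.
Chain via Halcyon Partners LP → Vantage Services GmbH (R3): 71% × 64% × 61% = 27.7184% of Copperline Logistics SA.
Chain via Quarry Holdings Ltd → Beacon Capital LLC (R3): 23% × 33% × 13% = 0.9867% of Copperline Logistics SA.
Aggregating (R2): 27.7184% + 0.9867% = 28.7051%.

28.7051%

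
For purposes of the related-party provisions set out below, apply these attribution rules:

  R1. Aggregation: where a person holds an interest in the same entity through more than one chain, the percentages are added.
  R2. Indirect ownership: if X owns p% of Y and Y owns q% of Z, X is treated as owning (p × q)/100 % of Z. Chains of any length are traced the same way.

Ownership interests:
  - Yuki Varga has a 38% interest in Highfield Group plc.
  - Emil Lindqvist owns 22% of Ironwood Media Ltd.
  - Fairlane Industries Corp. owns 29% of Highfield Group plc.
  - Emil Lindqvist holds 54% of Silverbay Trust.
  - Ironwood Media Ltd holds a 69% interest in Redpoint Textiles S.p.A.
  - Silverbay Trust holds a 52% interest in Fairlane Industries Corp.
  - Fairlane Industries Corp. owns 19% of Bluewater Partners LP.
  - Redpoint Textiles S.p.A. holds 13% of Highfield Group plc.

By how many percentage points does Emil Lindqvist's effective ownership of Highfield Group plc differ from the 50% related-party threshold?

39.8834

Chain via Silverbay Trust → Fairlane Industries Corp. (R2): 54% × 52% × 29% = 8.1432% of Highfield Group plc.
Chain via Ironwood Media Ltd → Redpoint Textiles S.p.A. (R2): 22% × 69% × 13% = 1.9734% of Highfield Group plc.
Aggregating (R1): 8.1432% + 1.9734% = 10.1166%.
10.1166% falls short of the 50% threshold by 39.8834 percentage points.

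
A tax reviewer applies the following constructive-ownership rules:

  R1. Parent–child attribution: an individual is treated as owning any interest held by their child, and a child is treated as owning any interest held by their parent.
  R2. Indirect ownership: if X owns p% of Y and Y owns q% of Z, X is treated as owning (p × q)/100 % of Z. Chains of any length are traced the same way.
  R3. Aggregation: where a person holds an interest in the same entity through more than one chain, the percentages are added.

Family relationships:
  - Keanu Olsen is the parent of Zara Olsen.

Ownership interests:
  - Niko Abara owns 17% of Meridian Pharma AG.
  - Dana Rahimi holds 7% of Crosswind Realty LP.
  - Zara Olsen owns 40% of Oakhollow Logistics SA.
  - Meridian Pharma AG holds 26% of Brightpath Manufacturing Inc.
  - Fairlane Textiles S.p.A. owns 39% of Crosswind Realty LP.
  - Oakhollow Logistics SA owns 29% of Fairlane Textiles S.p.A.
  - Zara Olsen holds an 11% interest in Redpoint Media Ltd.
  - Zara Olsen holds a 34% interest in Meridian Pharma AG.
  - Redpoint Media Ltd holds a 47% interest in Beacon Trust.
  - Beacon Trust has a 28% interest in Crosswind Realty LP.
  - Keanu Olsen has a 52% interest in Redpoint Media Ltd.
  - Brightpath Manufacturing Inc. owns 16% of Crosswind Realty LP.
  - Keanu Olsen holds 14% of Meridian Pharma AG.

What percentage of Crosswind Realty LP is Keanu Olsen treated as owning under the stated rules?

14.8116%

By parent–child attribution (R1), Keanu Olsen is treated as also owning Zara Olsen's interest in Redpoint Media Ltd, giving 52% + 11% = 63%.
By parent–child attribution (R1), Keanu Olsen is treated as also owning Zara Olsen's interest in Meridian Pharma AG, giving 14% + 34% = 48%.
By parent–child attribution (R1), Keanu Olsen is treated as owning Zara Olsen's 40% interest in Oakhollow Logistics SA.
Chain via Redpoint Media Ltd → Beacon Trust (R2): 63% × 47% × 28% = 8.2908% of Crosswind Realty LP.
Chain via Meridian Pharma AG → Brightpath Manufacturing Inc. (R2): 48% × 26% × 16% = 1.9968% of Crosswind Realty LP.
Chain via Oakhollow Logistics SA → Fairlane Textiles S.p.A. (R2): 40% × 29% × 39% = 4.524% of Crosswind Realty LP.
Aggregating (R3): 8.2908% + 1.9968% + 4.524% = 14.8116%.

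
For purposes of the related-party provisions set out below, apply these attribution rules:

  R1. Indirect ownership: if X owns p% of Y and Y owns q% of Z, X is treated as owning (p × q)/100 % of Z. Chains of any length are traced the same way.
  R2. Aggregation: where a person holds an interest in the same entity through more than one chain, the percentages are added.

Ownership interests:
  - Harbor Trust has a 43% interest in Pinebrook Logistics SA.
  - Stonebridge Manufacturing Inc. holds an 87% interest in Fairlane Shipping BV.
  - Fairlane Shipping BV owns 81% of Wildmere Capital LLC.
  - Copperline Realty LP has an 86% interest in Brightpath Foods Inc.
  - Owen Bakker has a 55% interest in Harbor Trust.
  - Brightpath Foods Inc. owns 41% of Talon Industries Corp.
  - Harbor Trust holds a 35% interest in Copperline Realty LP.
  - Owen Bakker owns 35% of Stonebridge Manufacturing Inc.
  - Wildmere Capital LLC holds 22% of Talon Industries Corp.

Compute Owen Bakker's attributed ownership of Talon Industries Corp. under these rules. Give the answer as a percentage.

Chain via Harbor Trust → Copperline Realty LP → Brightpath Foods Inc. (R1): 55% × 35% × 86% × 41% = 6.78755% of Talon Industries Corp.
Chain via Stonebridge Manufacturing Inc. → Fairlane Shipping BV → Wildmere Capital LLC (R1): 35% × 87% × 81% × 22% = 5.42619% of Talon Industries Corp.
Aggregating (R2): 6.78755% + 5.42619% = 12.21374%.

12.21374%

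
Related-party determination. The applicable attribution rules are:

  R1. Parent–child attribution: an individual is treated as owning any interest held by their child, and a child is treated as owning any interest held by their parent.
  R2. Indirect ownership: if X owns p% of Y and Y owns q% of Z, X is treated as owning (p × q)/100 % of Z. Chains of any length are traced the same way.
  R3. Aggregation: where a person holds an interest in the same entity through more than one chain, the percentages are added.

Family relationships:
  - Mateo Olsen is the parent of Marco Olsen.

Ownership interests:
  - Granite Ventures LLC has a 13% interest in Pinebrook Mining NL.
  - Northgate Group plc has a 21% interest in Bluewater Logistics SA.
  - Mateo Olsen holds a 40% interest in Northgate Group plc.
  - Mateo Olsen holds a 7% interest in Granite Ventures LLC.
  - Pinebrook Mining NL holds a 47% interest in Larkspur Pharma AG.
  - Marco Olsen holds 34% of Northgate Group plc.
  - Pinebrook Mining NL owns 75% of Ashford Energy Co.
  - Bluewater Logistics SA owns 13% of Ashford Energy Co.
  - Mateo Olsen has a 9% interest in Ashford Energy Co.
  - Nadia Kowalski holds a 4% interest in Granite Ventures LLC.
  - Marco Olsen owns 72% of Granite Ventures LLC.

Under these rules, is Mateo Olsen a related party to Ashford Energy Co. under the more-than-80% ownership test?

By parent–child attribution (R1), Mateo Olsen is treated as also owning Marco Olsen's interest in Granite Ventures LLC, giving 7% + 72% = 79%.
By parent–child attribution (R1), Mateo Olsen is treated as also owning Marco Olsen's interest in Northgate Group plc, giving 40% + 34% = 74%.
Chain via Granite Ventures LLC → Pinebrook Mining NL (R2): 79% × 13% × 75% = 7.7025% of Ashford Energy Co.
Chain via Northgate Group plc → Bluewater Logistics SA (R2): 74% × 21% × 13% = 2.0202% of Ashford Energy Co.
Direct interest in Ashford Energy Co: 9%.
Aggregating (R3): 7.7025% + 2.0202% + 9% = 18.7227%.
18.7227% does not exceed the 80% threshold, so Mateo is not a related party to Ashford Energy Co.

No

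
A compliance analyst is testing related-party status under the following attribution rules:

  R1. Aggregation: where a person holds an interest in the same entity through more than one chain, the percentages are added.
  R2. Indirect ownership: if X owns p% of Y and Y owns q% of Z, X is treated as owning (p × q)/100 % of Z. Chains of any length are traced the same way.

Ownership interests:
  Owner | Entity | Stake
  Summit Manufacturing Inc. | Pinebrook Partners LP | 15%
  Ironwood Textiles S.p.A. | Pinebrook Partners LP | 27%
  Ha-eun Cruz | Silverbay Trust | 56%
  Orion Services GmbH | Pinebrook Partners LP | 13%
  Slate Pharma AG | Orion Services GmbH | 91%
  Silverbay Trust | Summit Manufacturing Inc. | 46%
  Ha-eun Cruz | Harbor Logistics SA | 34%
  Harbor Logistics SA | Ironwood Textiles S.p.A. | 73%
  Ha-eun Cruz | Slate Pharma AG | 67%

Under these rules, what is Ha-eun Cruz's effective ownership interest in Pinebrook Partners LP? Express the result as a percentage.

18.4915%

Chain via Slate Pharma AG → Orion Services GmbH (R2): 67% × 91% × 13% = 7.9261% of Pinebrook Partners LP.
Chain via Harbor Logistics SA → Ironwood Textiles S.p.A. (R2): 34% × 73% × 27% = 6.7014% of Pinebrook Partners LP.
Chain via Silverbay Trust → Summit Manufacturing Inc. (R2): 56% × 46% × 15% = 3.864% of Pinebrook Partners LP.
Aggregating (R1): 7.9261% + 6.7014% + 3.864% = 18.4915%.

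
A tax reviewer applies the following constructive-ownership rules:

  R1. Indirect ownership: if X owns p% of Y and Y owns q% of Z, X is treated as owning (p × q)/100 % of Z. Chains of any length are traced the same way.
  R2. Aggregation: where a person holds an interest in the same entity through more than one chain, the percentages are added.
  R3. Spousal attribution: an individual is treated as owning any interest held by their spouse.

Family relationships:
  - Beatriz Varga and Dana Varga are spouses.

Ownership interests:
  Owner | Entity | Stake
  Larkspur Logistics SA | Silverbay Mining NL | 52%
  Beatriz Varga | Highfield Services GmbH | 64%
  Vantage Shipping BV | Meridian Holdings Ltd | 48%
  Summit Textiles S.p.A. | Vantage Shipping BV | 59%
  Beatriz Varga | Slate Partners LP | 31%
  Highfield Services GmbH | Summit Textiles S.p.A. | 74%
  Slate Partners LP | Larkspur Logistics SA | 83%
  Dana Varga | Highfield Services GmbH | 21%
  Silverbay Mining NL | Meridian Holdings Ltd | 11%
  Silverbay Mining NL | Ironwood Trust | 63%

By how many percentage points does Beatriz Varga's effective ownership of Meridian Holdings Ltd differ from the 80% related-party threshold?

60.714964

By spousal attribution (R3), Beatriz Varga is treated as also owning Dana Varga's interest in Highfield Services GmbH, giving 64% + 21% = 85%.
Chain via Highfield Services GmbH → Summit Textiles S.p.A. → Vantage Shipping BV (R1): 85% × 74% × 59% × 48% = 17.81328% of Meridian Holdings Ltd.
Chain via Slate Partners LP → Larkspur Logistics SA → Silverbay Mining NL (R1): 31% × 83% × 52% × 11% = 1.471756% of Meridian Holdings Ltd.
Aggregating (R2): 17.81328% + 1.471756% = 19.285036%.
19.285036% falls short of the 80% threshold by 60.714964 percentage points.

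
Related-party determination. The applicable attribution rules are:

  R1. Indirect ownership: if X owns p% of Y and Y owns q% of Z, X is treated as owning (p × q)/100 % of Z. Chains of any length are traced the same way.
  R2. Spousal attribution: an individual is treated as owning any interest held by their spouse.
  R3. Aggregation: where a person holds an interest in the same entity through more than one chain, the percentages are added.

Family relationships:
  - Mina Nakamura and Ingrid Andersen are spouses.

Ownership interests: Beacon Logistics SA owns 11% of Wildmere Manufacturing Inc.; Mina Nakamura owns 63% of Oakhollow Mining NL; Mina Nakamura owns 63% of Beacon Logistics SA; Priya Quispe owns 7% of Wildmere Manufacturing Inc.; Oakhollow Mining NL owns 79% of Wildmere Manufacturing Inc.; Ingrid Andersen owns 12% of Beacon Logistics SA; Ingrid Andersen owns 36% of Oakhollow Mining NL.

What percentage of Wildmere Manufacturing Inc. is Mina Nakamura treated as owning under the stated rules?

86.46%

By spousal attribution (R2), Mina Nakamura is treated as also owning Ingrid Andersen's interest in Oakhollow Mining NL, giving 63% + 36% = 99%.
By spousal attribution (R2), Mina Nakamura is treated as also owning Ingrid Andersen's interest in Beacon Logistics SA, giving 63% + 12% = 75%.
Chain via Oakhollow Mining NL (R1): 99% × 79% = 78.21% of Wildmere Manufacturing Inc.
Chain via Beacon Logistics SA (R1): 75% × 11% = 8.25% of Wildmere Manufacturing Inc.
Aggregating (R3): 78.21% + 8.25% = 86.46%.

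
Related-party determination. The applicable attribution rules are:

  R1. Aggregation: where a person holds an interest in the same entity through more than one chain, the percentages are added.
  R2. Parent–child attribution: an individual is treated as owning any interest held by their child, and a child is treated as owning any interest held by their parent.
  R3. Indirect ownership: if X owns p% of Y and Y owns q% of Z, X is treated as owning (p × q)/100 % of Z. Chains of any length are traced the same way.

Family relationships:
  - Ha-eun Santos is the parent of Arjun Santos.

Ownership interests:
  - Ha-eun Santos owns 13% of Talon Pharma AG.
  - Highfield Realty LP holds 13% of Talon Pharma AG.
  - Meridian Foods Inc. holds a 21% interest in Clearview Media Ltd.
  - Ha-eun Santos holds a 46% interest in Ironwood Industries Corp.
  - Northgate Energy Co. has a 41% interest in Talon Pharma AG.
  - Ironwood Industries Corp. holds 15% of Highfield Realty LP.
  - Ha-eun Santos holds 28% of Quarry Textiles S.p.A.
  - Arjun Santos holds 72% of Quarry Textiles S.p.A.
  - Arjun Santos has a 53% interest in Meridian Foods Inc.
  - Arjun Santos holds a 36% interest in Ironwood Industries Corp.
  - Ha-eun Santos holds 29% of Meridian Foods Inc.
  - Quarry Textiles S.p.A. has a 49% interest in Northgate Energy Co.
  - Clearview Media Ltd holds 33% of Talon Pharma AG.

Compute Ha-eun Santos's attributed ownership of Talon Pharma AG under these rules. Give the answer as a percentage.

By parent–child attribution (R2), Ha-eun Santos is treated as also owning Arjun Santos's interest in Ironwood Industries Corp, giving 46% + 36% = 82%.
By parent–child attribution (R2), Ha-eun Santos is treated as also owning Arjun Santos's interest in Meridian Foods Inc, giving 29% + 53% = 82%.
By parent–child attribution (R2), Ha-eun Santos is treated as also owning Arjun Santos's interest in Quarry Textiles S.p.A, giving 28% + 72% = 100%.
Chain via Ironwood Industries Corp. → Highfield Realty LP (R3): 82% × 15% × 13% = 1.599% of Talon Pharma AG.
Chain via Meridian Foods Inc. → Clearview Media Ltd (R3): 82% × 21% × 33% = 5.6826% of Talon Pharma AG.
Chain via Quarry Textiles S.p.A. → Northgate Energy Co. (R3): 100% × 49% × 41% = 20.09% of Talon Pharma AG.
Direct interest in Talon Pharma AG: 13%.
Aggregating (R1): 1.599% + 5.6826% + 20.09% + 13% = 40.3716%.

40.3716%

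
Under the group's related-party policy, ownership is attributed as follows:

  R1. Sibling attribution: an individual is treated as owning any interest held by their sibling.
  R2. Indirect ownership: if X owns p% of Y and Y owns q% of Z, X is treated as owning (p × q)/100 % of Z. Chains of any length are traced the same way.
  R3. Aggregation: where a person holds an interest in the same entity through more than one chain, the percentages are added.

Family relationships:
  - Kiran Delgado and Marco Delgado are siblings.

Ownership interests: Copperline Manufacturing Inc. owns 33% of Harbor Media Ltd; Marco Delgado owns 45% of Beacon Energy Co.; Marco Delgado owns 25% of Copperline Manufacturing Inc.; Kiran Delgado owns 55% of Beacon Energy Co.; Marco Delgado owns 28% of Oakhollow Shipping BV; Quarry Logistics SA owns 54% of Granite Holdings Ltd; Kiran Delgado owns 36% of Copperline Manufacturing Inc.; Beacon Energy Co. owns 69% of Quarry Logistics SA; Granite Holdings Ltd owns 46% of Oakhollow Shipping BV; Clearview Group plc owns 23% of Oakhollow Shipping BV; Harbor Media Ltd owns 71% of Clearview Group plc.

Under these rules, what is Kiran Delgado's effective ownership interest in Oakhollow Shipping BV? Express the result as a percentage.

48.426829%

By sibling attribution (R1), Kiran Delgado is treated as also owning Marco Delgado's interest in Copperline Manufacturing Inc, giving 36% + 25% = 61%.
By sibling attribution (R1), Kiran Delgado is treated as also owning Marco Delgado's interest in Beacon Energy Co, giving 55% + 45% = 100%.
By sibling attribution (R1), Kiran Delgado is treated as owning Marco Delgado's 28% interest in Oakhollow Shipping BV.
Chain via Copperline Manufacturing Inc. → Harbor Media Ltd → Clearview Group plc (R2): 61% × 33% × 71% × 23% = 3.287229% of Oakhollow Shipping BV.
Chain via Beacon Energy Co. → Quarry Logistics SA → Granite Holdings Ltd (R2): 100% × 69% × 54% × 46% = 17.1396% of Oakhollow Shipping BV.
Direct interest in Oakhollow Shipping BV: 28%.
Aggregating (R3): 3.287229% + 17.1396% + 28% = 48.426829%.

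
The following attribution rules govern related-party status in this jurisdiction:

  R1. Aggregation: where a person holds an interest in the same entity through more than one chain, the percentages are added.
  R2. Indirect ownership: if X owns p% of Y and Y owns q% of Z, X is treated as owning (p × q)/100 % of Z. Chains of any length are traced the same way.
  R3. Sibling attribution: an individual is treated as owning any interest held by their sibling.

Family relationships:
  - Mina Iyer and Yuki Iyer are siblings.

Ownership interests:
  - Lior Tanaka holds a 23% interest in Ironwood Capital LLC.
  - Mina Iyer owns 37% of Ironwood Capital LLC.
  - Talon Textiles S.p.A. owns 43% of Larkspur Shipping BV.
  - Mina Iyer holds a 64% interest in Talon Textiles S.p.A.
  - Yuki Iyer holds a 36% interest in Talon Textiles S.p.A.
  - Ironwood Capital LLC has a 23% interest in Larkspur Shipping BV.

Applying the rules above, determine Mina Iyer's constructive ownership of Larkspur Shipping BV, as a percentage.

51.51%

By sibling attribution (R3), Mina Iyer is treated as also owning Yuki Iyer's interest in Talon Textiles S.p.A, giving 64% + 36% = 100%.
Chain via Ironwood Capital LLC (R2): 37% × 23% = 8.51% of Larkspur Shipping BV.
Chain via Talon Textiles S.p.A. (R2): 100% × 43% = 43% of Larkspur Shipping BV.
Aggregating (R1): 8.51% + 43% = 51.51%.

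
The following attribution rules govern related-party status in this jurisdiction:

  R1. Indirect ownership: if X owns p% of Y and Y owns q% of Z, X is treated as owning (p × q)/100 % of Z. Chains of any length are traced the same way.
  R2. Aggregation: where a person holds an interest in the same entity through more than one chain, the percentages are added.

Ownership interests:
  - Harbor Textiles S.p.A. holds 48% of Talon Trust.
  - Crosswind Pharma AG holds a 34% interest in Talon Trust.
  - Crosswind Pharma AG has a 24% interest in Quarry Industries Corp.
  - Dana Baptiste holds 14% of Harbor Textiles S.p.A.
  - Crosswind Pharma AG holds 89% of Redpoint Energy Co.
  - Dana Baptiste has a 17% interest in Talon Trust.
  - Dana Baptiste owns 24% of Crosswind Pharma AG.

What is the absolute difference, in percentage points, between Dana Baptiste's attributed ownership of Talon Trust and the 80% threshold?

48.12

Chain via Crosswind Pharma AG (R1): 24% × 34% = 8.16% of Talon Trust.
Chain via Harbor Textiles S.p.A. (R1): 14% × 48% = 6.72% of Talon Trust.
Direct interest in Talon Trust: 17%.
Aggregating (R2): 8.16% + 6.72% + 17% = 31.88%.
31.88% falls short of the 80% threshold by 48.12 percentage points.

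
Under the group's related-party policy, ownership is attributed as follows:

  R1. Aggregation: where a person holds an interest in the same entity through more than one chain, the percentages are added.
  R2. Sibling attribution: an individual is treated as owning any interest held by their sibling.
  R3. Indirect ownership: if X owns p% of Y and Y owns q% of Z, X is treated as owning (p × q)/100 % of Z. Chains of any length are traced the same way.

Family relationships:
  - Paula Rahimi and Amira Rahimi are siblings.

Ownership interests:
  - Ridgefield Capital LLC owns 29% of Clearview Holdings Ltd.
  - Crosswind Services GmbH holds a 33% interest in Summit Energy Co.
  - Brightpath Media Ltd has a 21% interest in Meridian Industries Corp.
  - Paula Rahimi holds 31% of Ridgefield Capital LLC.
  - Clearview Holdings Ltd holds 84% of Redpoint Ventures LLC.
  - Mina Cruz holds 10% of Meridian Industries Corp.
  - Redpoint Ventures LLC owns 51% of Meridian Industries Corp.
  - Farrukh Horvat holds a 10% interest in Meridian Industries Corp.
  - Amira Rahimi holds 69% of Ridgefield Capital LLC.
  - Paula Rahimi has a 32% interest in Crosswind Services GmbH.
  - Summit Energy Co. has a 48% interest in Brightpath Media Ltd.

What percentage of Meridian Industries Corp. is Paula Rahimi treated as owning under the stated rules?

13.488048%

By sibling attribution (R2), Paula Rahimi is treated as also owning Amira Rahimi's interest in Ridgefield Capital LLC, giving 31% + 69% = 100%.
Chain via Crosswind Services GmbH → Summit Energy Co. → Brightpath Media Ltd (R3): 32% × 33% × 48% × 21% = 1.064448% of Meridian Industries Corp.
Chain via Ridgefield Capital LLC → Clearview Holdings Ltd → Redpoint Ventures LLC (R3): 100% × 29% × 84% × 51% = 12.4236% of Meridian Industries Corp.
Aggregating (R1): 1.064448% + 12.4236% = 13.488048%.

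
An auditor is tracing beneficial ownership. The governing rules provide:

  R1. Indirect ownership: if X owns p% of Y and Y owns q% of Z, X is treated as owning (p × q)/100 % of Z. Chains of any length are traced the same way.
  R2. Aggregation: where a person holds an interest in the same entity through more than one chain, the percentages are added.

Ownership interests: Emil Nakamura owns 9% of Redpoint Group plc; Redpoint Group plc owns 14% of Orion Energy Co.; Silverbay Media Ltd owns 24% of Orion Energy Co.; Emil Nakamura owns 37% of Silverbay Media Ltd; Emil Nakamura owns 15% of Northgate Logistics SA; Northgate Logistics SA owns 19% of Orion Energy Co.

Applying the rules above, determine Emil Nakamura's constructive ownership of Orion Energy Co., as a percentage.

12.99%

Chain via Northgate Logistics SA (R1): 15% × 19% = 2.85% of Orion Energy Co.
Chain via Redpoint Group plc (R1): 9% × 14% = 1.26% of Orion Energy Co.
Chain via Silverbay Media Ltd (R1): 37% × 24% = 8.88% of Orion Energy Co.
Aggregating (R2): 2.85% + 1.26% + 8.88% = 12.99%.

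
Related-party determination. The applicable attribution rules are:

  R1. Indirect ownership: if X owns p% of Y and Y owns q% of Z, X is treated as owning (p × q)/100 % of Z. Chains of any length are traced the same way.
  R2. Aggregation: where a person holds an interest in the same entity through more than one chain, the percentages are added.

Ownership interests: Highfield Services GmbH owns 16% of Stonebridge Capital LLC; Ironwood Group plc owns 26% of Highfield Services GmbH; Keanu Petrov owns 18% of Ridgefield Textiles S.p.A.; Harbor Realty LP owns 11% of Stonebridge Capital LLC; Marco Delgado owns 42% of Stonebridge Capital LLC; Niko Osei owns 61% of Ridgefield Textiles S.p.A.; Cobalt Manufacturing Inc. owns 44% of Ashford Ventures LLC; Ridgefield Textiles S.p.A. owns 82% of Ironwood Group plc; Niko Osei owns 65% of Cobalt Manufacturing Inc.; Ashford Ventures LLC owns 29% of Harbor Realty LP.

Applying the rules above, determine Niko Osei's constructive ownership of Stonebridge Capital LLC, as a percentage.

Chain via Ridgefield Textiles S.p.A. → Ironwood Group plc → Highfield Services GmbH (R1): 61% × 82% × 26% × 16% = 2.080832% of Stonebridge Capital LLC.
Chain via Cobalt Manufacturing Inc. → Ashford Ventures LLC → Harbor Realty LP (R1): 65% × 44% × 29% × 11% = 0.91234% of Stonebridge Capital LLC.
Aggregating (R2): 2.080832% + 0.91234% = 2.993172%.

2.993172%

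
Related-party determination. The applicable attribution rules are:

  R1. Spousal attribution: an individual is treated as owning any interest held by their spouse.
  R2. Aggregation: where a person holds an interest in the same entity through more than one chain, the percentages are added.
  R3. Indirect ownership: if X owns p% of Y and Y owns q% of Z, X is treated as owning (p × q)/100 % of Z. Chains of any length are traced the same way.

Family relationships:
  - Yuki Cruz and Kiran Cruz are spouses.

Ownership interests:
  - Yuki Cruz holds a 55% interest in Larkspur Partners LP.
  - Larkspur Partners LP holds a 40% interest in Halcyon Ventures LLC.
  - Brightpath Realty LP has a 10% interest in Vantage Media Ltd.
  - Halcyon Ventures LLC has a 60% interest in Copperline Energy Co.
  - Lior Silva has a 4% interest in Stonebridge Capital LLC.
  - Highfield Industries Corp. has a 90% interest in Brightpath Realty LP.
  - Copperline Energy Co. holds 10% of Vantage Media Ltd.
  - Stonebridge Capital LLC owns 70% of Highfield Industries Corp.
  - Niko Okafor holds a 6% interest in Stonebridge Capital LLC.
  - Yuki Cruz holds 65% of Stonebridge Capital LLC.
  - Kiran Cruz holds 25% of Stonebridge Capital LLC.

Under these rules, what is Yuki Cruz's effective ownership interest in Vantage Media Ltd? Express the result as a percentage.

By spousal attribution (R1), Yuki Cruz is treated as also owning Kiran Cruz's interest in Stonebridge Capital LLC, giving 65% + 25% = 90%.
Chain via Larkspur Partners LP → Halcyon Ventures LLC → Copperline Energy Co. (R3): 55% × 40% × 60% × 10% = 1.32% of Vantage Media Ltd.
Chain via Stonebridge Capital LLC → Highfield Industries Corp. → Brightpath Realty LP (R3): 90% × 70% × 90% × 10% = 5.67% of Vantage Media Ltd.
Aggregating (R2): 1.32% + 5.67% = 6.99%.

6.99%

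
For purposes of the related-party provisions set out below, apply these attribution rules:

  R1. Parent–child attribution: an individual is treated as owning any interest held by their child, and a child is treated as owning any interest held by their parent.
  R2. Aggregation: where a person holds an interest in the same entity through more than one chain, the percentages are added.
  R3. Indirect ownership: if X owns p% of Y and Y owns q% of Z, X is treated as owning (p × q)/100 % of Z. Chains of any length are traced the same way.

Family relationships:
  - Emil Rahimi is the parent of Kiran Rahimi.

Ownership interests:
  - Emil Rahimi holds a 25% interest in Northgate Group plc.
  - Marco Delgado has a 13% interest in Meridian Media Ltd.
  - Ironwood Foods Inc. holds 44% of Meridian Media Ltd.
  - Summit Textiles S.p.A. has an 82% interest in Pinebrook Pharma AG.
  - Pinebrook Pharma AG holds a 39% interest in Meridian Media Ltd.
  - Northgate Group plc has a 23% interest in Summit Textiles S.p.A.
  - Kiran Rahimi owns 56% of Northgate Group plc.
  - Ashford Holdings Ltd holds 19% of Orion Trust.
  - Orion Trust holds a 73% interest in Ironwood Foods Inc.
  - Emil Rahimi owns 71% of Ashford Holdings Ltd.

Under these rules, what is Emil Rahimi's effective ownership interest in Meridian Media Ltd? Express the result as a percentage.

By parent–child attribution (R1), Emil Rahimi is treated as also owning Kiran Rahimi's interest in Northgate Group plc, giving 25% + 56% = 81%.
Chain via Ashford Holdings Ltd → Orion Trust → Ironwood Foods Inc. (R3): 71% × 19% × 73% × 44% = 4.332988% of Meridian Media Ltd.
Chain via Northgate Group plc → Summit Textiles S.p.A. → Pinebrook Pharma AG (R3): 81% × 23% × 82% × 39% = 5.957874% of Meridian Media Ltd.
Aggregating (R2): 4.332988% + 5.957874% = 10.290862%.

10.290862%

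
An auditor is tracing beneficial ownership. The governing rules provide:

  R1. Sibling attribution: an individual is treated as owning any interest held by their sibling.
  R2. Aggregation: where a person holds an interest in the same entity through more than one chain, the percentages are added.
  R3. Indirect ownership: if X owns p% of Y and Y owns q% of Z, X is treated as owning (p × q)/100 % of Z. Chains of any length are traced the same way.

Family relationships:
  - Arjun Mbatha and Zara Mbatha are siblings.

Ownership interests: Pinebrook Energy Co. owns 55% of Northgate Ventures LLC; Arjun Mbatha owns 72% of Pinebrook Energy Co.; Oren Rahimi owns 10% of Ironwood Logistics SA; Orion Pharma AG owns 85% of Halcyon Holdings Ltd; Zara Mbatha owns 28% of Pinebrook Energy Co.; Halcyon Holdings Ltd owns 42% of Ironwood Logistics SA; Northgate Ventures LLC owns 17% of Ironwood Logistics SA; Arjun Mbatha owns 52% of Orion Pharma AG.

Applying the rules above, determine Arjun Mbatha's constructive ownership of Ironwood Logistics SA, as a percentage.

27.914%

By sibling attribution (R1), Arjun Mbatha is treated as also owning Zara Mbatha's interest in Pinebrook Energy Co, giving 72% + 28% = 100%.
Chain via Pinebrook Energy Co. → Northgate Ventures LLC (R3): 100% × 55% × 17% = 9.35% of Ironwood Logistics SA.
Chain via Orion Pharma AG → Halcyon Holdings Ltd (R3): 52% × 85% × 42% = 18.564% of Ironwood Logistics SA.
Aggregating (R2): 9.35% + 18.564% = 27.914%.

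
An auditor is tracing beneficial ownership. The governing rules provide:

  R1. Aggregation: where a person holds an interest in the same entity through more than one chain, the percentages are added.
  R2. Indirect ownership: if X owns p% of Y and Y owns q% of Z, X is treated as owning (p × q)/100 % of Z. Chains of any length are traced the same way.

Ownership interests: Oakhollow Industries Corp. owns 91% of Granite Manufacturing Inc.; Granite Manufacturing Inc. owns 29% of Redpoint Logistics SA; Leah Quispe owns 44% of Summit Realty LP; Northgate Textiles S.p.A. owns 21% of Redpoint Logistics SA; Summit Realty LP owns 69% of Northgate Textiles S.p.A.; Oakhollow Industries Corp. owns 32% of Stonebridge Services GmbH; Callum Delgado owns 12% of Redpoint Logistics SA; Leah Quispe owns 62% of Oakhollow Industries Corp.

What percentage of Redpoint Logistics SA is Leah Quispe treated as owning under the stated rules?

22.7374%

Chain via Summit Realty LP → Northgate Textiles S.p.A. (R2): 44% × 69% × 21% = 6.3756% of Redpoint Logistics SA.
Chain via Oakhollow Industries Corp. → Granite Manufacturing Inc. (R2): 62% × 91% × 29% = 16.3618% of Redpoint Logistics SA.
Aggregating (R1): 6.3756% + 16.3618% = 22.7374%.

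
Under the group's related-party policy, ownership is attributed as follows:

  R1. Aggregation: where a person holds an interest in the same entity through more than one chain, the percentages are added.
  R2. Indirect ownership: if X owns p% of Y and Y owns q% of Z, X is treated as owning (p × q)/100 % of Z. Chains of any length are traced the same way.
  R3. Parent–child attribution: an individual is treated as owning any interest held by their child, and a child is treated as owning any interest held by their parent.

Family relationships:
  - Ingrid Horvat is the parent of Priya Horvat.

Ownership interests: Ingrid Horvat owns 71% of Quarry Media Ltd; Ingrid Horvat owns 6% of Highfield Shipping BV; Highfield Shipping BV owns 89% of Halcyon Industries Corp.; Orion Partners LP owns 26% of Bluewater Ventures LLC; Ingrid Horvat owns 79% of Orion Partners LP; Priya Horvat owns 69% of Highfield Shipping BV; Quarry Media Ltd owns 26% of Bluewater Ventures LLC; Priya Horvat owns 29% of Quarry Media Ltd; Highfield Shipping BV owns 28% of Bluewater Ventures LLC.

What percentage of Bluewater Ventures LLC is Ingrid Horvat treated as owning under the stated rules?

By parent–child attribution (R3), Ingrid Horvat is treated as also owning Priya Horvat's interest in Quarry Media Ltd, giving 71% + 29% = 100%.
By parent–child attribution (R3), Ingrid Horvat is treated as also owning Priya Horvat's interest in Highfield Shipping BV, giving 6% + 69% = 75%.
Chain via Quarry Media Ltd (R2): 100% × 26% = 26% of Bluewater Ventures LLC.
Chain via Orion Partners LP (R2): 79% × 26% = 20.54% of Bluewater Ventures LLC.
Chain via Highfield Shipping BV (R2): 75% × 28% = 21% of Bluewater Ventures LLC.
Aggregating (R1): 26% + 20.54% + 21% = 67.54%.

67.54%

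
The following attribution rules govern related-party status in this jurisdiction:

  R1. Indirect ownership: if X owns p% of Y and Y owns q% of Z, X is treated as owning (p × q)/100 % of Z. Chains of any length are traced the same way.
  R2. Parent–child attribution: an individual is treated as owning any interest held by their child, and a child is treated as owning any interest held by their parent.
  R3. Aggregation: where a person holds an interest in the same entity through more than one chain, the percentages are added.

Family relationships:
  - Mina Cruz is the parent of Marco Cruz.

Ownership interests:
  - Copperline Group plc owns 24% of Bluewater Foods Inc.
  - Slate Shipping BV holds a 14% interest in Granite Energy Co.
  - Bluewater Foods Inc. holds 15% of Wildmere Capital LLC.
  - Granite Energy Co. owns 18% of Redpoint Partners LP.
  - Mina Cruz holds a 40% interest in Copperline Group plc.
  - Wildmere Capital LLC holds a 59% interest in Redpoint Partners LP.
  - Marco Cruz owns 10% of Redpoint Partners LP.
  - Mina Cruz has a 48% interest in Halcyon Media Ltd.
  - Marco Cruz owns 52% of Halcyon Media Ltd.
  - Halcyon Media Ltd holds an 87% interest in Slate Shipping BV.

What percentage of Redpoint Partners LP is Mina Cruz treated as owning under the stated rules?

13.042%

By parent–child attribution (R2), Mina Cruz is treated as also owning Marco Cruz's interest in Halcyon Media Ltd, giving 48% + 52% = 100%.
By parent–child attribution (R2), Mina Cruz is treated as owning Marco Cruz's 10% interest in Redpoint Partners LP.
Chain via Halcyon Media Ltd → Slate Shipping BV → Granite Energy Co. (R1): 100% × 87% × 14% × 18% = 2.1924% of Redpoint Partners LP.
Chain via Copperline Group plc → Bluewater Foods Inc. → Wildmere Capital LLC (R1): 40% × 24% × 15% × 59% = 0.8496% of Redpoint Partners LP.
Direct interest in Redpoint Partners LP: 10%.
Aggregating (R3): 2.1924% + 0.8496% + 10% = 13.042%.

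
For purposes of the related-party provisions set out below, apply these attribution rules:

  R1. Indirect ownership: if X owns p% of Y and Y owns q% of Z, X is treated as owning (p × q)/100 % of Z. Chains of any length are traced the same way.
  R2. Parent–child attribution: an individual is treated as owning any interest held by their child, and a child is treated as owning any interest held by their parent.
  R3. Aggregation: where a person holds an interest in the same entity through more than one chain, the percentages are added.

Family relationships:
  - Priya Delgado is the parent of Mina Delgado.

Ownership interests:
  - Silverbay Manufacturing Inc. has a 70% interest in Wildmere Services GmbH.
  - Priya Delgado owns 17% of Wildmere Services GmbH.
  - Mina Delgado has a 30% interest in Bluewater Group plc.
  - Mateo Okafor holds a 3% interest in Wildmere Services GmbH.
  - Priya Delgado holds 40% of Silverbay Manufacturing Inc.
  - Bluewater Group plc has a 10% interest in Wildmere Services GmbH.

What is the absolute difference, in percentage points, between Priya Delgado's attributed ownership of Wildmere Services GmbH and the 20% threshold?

28

By parent–child attribution (R2), Priya Delgado is treated as owning Mina Delgado's 30% interest in Bluewater Group plc.
Chain via Silverbay Manufacturing Inc. (R1): 40% × 70% = 28% of Wildmere Services GmbH.
Direct interest in Wildmere Services GmbH: 17%.
Chain via Bluewater Group plc (R1): 30% × 10% = 3% of Wildmere Services GmbH.
Aggregating (R3): 28% + 17% + 3% = 48%.
48% exceeds the 20% threshold by 28 percentage points.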